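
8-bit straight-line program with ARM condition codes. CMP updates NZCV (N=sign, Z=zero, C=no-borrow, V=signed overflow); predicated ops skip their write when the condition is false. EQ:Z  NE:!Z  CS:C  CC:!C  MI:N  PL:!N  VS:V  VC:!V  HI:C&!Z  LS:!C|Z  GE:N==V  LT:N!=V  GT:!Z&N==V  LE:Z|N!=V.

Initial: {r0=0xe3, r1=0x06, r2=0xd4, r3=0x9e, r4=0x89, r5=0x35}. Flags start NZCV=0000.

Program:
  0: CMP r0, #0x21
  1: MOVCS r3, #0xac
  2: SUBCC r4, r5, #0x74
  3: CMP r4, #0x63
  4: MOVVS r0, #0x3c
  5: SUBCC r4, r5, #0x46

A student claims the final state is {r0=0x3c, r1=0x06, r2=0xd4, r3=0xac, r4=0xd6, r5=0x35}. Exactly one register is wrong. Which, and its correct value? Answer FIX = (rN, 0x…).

0: ✓ CMP  NZCV=1010
1: ✓ MOVCS  r3←0xac
2: · SUBCC
3: ✓ CMP  NZCV=0011
4: ✓ MOVVS  r0←0x3c
5: · SUBCC

FIX = (r4, 0x89)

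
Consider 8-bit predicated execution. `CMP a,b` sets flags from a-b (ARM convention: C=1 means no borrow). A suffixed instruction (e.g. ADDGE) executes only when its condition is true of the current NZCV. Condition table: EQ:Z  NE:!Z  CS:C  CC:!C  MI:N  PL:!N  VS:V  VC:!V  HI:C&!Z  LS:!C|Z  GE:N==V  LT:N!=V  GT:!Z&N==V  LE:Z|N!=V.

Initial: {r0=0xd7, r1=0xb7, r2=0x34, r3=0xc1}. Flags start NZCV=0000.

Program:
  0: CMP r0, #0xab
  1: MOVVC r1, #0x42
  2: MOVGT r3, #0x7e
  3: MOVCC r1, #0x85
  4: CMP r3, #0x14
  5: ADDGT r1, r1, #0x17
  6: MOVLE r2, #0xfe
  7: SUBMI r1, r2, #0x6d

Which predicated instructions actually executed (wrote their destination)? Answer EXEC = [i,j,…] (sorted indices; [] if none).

EXEC = [1,2,5]

[0] flags=0010 → (cmp)
[1] flags=0010 VC?T → r1=0x42
[2] flags=0010 GT?T → r3=0x7e
[3] flags=0010 CC?F → skip
[4] flags=0010 → (cmp)
[5] flags=0010 GT?T → r1=0x59
[6] flags=0010 LE?F → skip
[7] flags=0010 MI?F → skip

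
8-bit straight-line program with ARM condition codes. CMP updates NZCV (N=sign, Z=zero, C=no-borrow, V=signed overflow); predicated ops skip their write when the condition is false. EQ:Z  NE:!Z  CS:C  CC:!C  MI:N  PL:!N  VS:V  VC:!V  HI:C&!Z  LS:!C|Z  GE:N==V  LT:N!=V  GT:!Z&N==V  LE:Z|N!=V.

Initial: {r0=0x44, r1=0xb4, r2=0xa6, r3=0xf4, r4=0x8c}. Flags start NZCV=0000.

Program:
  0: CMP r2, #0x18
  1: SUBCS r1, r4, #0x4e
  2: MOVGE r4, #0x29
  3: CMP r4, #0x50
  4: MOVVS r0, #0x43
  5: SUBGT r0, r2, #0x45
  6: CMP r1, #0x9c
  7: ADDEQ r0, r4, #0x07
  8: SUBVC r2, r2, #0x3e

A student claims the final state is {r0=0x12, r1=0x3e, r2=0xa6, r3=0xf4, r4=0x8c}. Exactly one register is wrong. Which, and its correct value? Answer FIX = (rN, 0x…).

FIX = (r0, 0x43)

[0] flags=1010 → (cmp)
[1] flags=1010 CS?T → r1=0x3e
[2] flags=1010 GE?F → skip
[3] flags=0011 → (cmp)
[4] flags=0011 VS?T → r0=0x43
[5] flags=0011 GT?F → skip
[6] flags=1001 → (cmp)
[7] flags=1001 EQ?F → skip
[8] flags=1001 VC?F → skip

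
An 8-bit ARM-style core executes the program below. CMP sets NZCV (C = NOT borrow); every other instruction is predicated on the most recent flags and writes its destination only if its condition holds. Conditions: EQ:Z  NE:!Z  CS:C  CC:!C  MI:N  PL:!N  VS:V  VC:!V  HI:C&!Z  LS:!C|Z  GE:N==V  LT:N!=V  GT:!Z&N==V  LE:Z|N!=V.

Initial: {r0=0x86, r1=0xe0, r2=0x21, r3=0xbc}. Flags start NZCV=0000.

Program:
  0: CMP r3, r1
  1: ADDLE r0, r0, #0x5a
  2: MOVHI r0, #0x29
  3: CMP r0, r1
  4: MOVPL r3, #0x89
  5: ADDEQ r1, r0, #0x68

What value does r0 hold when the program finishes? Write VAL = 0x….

0: ✓ CMP  NZCV=1000
1: ✓ ADDLE  r0←0xe0
2: · MOVHI
3: ✓ CMP  NZCV=0110
4: ✓ MOVPL  r3←0x89
5: ✓ ADDEQ  r1←0x48

VAL = 0xe0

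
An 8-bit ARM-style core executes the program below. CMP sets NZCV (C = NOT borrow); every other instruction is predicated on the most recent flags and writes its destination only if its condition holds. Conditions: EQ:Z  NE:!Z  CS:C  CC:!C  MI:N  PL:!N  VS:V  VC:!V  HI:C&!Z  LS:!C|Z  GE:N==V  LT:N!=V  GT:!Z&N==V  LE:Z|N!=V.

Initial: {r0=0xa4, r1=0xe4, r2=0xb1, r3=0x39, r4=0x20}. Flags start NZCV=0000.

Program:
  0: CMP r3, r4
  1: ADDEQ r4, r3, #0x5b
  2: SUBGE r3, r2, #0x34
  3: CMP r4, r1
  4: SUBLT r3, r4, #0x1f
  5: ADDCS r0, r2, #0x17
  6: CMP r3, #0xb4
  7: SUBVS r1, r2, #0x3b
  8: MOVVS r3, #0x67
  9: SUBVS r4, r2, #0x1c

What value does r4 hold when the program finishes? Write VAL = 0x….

VAL = 0x95

[0] flags=0010 → (cmp)
[1] flags=0010 EQ?F → skip
[2] flags=0010 GE?T → r3=0x7d
[3] flags=0000 → (cmp)
[4] flags=0000 LT?F → skip
[5] flags=0000 CS?F → skip
[6] flags=1001 → (cmp)
[7] flags=1001 VS?T → r1=0x76
[8] flags=1001 VS?T → r3=0x67
[9] flags=1001 VS?T → r4=0x95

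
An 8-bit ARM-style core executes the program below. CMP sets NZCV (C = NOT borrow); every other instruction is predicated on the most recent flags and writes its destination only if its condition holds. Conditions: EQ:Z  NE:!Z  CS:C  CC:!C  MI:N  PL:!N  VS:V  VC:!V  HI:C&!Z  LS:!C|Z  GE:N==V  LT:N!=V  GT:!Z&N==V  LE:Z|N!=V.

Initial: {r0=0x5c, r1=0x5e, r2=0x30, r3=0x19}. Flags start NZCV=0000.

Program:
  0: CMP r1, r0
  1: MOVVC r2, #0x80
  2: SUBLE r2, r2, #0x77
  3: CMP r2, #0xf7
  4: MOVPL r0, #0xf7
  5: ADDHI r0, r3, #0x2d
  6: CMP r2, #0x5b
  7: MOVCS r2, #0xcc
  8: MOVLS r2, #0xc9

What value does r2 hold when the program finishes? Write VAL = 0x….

VAL = 0xcc

0: ✓ CMP  NZCV=0010
1: ✓ MOVVC  r2←0x80
2: · SUBLE
3: ✓ CMP  NZCV=1000
4: · MOVPL
5: · ADDHI
6: ✓ CMP  NZCV=0011
7: ✓ MOVCS  r2←0xcc
8: · MOVLS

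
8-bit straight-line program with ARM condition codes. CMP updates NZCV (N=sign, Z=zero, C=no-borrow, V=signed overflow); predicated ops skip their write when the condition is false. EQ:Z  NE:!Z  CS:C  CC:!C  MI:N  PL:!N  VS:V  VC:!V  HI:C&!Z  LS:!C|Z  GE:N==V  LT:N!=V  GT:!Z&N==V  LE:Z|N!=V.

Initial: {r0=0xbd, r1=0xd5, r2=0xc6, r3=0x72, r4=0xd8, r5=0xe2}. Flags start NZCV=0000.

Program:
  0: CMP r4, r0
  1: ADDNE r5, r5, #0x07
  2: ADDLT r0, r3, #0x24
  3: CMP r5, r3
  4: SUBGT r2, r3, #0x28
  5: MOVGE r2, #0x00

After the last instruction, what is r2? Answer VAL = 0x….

VAL = 0xc6

[0] flags=0010 → (cmp)
[1] flags=0010 NE?T → r5=0xe9
[2] flags=0010 LT?F → skip
[3] flags=0011 → (cmp)
[4] flags=0011 GT?F → skip
[5] flags=0011 GE?F → skip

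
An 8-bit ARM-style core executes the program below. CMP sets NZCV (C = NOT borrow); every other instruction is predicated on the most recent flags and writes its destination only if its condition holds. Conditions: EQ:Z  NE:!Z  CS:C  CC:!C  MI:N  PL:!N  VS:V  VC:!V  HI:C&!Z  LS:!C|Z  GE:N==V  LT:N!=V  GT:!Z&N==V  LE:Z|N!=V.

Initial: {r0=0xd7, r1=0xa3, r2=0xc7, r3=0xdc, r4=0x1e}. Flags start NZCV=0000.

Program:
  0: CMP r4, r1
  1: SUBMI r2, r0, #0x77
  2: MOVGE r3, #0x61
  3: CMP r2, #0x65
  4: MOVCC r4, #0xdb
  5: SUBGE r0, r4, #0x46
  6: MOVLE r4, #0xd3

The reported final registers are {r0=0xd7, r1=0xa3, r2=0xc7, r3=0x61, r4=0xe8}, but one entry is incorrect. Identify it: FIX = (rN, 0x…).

0: ✓ CMP  NZCV=0000
1: · SUBMI
2: ✓ MOVGE  r3←0x61
3: ✓ CMP  NZCV=0011
4: · MOVCC
5: · SUBGE
6: ✓ MOVLE  r4←0xd3

FIX = (r4, 0xd3)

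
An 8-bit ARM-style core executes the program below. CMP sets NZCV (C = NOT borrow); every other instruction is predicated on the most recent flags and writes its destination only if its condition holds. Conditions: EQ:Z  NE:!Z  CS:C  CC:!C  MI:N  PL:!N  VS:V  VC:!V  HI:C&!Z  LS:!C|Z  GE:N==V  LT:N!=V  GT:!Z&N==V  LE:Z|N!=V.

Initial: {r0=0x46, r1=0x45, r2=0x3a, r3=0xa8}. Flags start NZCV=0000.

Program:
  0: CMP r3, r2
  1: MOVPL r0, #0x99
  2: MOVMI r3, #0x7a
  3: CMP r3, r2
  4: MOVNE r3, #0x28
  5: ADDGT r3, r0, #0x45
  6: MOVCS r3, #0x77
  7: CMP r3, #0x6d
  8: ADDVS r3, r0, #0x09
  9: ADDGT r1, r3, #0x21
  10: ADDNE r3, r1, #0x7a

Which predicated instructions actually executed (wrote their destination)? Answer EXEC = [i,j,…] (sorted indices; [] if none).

EXEC = [1,4,6,9,10]

[0] flags=0011 → (cmp)
[1] flags=0011 PL?T → r0=0x99
[2] flags=0011 MI?F → skip
[3] flags=0011 → (cmp)
[4] flags=0011 NE?T → r3=0x28
[5] flags=0011 GT?F → skip
[6] flags=0011 CS?T → r3=0x77
[7] flags=0010 → (cmp)
[8] flags=0010 VS?F → skip
[9] flags=0010 GT?T → r1=0x98
[10] flags=0010 NE?T → r3=0x12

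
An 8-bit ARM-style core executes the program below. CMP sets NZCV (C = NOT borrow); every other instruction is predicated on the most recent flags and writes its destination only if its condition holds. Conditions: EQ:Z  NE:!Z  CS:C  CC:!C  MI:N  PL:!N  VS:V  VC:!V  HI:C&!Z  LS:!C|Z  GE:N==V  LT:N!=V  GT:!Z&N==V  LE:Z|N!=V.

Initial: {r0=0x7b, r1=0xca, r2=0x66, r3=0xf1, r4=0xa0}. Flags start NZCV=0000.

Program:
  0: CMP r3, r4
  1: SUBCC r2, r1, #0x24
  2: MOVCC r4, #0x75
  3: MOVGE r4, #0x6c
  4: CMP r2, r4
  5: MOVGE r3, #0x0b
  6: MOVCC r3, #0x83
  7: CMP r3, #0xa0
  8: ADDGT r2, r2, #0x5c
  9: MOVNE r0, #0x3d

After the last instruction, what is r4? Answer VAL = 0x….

[0] flags=0010 → (cmp)
[1] flags=0010 CC?F → skip
[2] flags=0010 CC?F → skip
[3] flags=0010 GE?T → r4=0x6c
[4] flags=1000 → (cmp)
[5] flags=1000 GE?F → skip
[6] flags=1000 CC?T → r3=0x83
[7] flags=1000 → (cmp)
[8] flags=1000 GT?F → skip
[9] flags=1000 NE?T → r0=0x3d

VAL = 0x6c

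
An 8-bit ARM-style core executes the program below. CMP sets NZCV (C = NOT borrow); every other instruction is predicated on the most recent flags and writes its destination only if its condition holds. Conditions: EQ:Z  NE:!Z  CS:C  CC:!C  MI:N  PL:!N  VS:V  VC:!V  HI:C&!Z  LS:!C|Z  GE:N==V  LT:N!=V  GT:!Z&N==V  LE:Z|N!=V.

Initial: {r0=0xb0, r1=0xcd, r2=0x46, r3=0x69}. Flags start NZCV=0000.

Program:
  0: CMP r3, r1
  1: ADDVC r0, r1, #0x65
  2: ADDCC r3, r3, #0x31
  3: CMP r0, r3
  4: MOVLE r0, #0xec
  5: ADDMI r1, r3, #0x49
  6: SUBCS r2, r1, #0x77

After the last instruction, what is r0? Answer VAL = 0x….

VAL = 0xb0

0: ✓ CMP  NZCV=1001
1: · ADDVC
2: ✓ ADDCC  r3←0x9a
3: ✓ CMP  NZCV=0010
4: · MOVLE
5: · ADDMI
6: ✓ SUBCS  r2←0x56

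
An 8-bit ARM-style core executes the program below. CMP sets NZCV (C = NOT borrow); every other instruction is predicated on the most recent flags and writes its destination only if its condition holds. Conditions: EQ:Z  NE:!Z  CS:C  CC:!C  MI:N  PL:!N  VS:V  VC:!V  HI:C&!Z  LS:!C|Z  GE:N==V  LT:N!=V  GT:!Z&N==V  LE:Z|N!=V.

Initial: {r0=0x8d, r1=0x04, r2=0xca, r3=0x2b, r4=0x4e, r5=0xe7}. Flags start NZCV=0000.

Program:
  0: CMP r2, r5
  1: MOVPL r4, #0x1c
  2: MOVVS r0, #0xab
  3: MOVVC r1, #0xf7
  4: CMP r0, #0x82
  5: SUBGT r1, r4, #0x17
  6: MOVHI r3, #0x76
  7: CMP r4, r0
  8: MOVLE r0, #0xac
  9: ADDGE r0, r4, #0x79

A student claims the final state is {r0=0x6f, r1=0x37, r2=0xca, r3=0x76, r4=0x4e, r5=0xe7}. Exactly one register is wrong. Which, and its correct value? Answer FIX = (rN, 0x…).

FIX = (r0, 0xc7)

0: ✓ CMP  NZCV=1000
1: · MOVPL
2: · MOVVS
3: ✓ MOVVC  r1←0xf7
4: ✓ CMP  NZCV=0010
5: ✓ SUBGT  r1←0x37
6: ✓ MOVHI  r3←0x76
7: ✓ CMP  NZCV=1001
8: · MOVLE
9: ✓ ADDGE  r0←0xc7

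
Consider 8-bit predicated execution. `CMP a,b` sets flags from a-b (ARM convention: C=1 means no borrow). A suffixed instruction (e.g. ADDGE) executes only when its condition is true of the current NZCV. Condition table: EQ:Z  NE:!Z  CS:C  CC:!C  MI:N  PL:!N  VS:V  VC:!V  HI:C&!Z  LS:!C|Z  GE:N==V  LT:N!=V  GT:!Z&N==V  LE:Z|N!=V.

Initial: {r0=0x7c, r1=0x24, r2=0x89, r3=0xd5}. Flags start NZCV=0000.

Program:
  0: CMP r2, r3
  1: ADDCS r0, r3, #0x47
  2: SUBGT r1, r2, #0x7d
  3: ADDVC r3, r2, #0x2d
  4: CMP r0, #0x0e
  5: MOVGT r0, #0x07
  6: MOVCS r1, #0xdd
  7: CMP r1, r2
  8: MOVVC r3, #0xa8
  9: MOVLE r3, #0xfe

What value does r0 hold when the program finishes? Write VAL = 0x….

VAL = 0x07

0: ✓ CMP  NZCV=1000
1: · ADDCS
2: · SUBGT
3: ✓ ADDVC  r3←0xb6
4: ✓ CMP  NZCV=0010
5: ✓ MOVGT  r0←0x07
6: ✓ MOVCS  r1←0xdd
7: ✓ CMP  NZCV=0010
8: ✓ MOVVC  r3←0xa8
9: · MOVLE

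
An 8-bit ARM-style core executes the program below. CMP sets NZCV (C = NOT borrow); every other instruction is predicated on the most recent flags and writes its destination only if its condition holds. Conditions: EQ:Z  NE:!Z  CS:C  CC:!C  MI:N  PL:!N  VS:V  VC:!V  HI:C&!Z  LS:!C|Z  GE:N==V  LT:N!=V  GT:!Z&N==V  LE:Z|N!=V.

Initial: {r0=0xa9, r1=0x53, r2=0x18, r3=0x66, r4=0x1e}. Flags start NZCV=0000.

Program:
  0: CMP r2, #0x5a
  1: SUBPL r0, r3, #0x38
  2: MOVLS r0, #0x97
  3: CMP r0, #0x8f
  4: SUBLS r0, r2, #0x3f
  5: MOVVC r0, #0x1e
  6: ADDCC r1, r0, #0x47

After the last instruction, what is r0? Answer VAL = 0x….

0: ✓ CMP  NZCV=1000
1: · SUBPL
2: ✓ MOVLS  r0←0x97
3: ✓ CMP  NZCV=0010
4: · SUBLS
5: ✓ MOVVC  r0←0x1e
6: · ADDCC

VAL = 0x1e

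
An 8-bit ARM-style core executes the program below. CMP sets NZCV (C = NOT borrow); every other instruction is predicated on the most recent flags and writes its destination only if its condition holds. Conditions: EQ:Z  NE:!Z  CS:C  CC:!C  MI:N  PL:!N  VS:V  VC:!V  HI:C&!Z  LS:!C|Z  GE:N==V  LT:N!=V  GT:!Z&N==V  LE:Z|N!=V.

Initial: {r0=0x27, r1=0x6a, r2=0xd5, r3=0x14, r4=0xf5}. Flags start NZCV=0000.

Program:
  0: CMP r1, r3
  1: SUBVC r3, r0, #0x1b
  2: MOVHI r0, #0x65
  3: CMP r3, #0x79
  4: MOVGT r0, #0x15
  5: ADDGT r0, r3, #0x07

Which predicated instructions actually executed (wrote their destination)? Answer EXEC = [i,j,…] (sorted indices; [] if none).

EXEC = [1,2]

[0] flags=0010 → (cmp)
[1] flags=0010 VC?T → r3=0x0c
[2] flags=0010 HI?T → r0=0x65
[3] flags=1000 → (cmp)
[4] flags=1000 GT?F → skip
[5] flags=1000 GT?F → skip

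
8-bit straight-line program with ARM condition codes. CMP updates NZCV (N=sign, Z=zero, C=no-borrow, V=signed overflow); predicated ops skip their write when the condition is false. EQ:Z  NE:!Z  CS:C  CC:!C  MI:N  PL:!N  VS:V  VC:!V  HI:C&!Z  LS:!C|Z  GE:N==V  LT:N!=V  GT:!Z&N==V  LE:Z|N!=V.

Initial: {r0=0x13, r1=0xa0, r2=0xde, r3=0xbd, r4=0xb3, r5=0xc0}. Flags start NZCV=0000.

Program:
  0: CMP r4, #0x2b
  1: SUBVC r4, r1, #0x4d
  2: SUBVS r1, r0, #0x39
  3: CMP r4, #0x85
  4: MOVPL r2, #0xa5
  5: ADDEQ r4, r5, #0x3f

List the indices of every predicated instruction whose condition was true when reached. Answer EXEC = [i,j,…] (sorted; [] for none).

[0] flags=1010 → (cmp)
[1] flags=1010 VC?T → r4=0x53
[2] flags=1010 VS?F → skip
[3] flags=1001 → (cmp)
[4] flags=1001 PL?F → skip
[5] flags=1001 EQ?F → skip

EXEC = [1]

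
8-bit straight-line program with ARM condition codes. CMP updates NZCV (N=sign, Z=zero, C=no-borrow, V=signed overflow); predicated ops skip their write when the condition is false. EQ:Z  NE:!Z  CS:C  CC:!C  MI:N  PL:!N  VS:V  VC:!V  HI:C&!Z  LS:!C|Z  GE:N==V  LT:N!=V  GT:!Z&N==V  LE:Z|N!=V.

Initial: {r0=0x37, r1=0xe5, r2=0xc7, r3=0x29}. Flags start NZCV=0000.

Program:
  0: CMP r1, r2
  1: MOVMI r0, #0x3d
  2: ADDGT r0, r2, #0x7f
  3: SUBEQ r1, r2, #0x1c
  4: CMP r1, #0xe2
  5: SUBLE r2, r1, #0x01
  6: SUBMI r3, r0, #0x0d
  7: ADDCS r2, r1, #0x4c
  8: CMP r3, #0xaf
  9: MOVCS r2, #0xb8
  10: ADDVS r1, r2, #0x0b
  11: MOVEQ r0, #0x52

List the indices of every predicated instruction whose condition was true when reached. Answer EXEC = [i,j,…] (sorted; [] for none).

[0] flags=0010 → (cmp)
[1] flags=0010 MI?F → skip
[2] flags=0010 GT?T → r0=0x46
[3] flags=0010 EQ?F → skip
[4] flags=0010 → (cmp)
[5] flags=0010 LE?F → skip
[6] flags=0010 MI?F → skip
[7] flags=0010 CS?T → r2=0x31
[8] flags=0000 → (cmp)
[9] flags=0000 CS?F → skip
[10] flags=0000 VS?F → skip
[11] flags=0000 EQ?F → skip

EXEC = [2,7]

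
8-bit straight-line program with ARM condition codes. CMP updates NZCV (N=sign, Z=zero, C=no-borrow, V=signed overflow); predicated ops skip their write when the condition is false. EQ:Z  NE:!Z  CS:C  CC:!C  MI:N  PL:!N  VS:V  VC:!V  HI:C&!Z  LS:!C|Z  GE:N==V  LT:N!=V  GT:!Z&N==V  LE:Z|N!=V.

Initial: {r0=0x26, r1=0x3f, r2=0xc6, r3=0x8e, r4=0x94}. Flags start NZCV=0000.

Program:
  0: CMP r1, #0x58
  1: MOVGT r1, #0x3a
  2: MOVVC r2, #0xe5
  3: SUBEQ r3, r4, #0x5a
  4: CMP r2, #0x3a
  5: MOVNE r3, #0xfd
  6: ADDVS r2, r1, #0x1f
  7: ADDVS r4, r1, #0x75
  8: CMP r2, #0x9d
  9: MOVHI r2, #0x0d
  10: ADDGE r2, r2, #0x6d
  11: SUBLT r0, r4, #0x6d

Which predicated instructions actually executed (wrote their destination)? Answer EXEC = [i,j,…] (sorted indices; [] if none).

[0] flags=1000 → (cmp)
[1] flags=1000 GT?F → skip
[2] flags=1000 VC?T → r2=0xe5
[3] flags=1000 EQ?F → skip
[4] flags=1010 → (cmp)
[5] flags=1010 NE?T → r3=0xfd
[6] flags=1010 VS?F → skip
[7] flags=1010 VS?F → skip
[8] flags=0010 → (cmp)
[9] flags=0010 HI?T → r2=0x0d
[10] flags=0010 GE?T → r2=0x7a
[11] flags=0010 LT?F → skip

EXEC = [2,5,9,10]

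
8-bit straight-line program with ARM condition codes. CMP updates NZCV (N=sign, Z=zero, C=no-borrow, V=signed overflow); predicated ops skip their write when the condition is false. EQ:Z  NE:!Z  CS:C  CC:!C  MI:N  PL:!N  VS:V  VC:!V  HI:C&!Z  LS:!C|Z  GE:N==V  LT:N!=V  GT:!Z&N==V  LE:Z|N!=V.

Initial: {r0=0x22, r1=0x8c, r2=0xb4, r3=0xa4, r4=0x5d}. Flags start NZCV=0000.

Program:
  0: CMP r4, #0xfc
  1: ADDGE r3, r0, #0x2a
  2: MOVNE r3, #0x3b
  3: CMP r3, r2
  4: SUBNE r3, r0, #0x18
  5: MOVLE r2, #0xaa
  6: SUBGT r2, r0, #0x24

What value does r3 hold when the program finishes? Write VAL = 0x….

VAL = 0x0a

0: ✓ CMP  NZCV=0000
1: ✓ ADDGE  r3←0x4c
2: ✓ MOVNE  r3←0x3b
3: ✓ CMP  NZCV=1001
4: ✓ SUBNE  r3←0x0a
5: · MOVLE
6: ✓ SUBGT  r2←0xfe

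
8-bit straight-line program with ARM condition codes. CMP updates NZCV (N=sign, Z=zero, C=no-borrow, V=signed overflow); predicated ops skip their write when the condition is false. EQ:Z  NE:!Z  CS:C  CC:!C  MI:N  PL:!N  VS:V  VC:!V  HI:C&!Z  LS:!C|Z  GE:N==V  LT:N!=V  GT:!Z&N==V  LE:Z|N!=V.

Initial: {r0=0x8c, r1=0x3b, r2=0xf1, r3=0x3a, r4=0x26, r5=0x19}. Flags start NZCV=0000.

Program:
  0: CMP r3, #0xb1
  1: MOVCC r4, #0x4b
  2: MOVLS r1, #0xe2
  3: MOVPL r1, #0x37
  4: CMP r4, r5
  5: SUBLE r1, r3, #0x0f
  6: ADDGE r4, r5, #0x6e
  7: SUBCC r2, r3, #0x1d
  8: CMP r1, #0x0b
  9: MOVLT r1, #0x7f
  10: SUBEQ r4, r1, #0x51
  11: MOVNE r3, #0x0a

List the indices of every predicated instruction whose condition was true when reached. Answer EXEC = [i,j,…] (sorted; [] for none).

0: ✓ CMP  NZCV=1001
1: ✓ MOVCC  r4←0x4b
2: ✓ MOVLS  r1←0xe2
3: · MOVPL
4: ✓ CMP  NZCV=0010
5: · SUBLE
6: ✓ ADDGE  r4←0x87
7: · SUBCC
8: ✓ CMP  NZCV=1010
9: ✓ MOVLT  r1←0x7f
10: · SUBEQ
11: ✓ MOVNE  r3←0x0a

EXEC = [1,2,6,9,11]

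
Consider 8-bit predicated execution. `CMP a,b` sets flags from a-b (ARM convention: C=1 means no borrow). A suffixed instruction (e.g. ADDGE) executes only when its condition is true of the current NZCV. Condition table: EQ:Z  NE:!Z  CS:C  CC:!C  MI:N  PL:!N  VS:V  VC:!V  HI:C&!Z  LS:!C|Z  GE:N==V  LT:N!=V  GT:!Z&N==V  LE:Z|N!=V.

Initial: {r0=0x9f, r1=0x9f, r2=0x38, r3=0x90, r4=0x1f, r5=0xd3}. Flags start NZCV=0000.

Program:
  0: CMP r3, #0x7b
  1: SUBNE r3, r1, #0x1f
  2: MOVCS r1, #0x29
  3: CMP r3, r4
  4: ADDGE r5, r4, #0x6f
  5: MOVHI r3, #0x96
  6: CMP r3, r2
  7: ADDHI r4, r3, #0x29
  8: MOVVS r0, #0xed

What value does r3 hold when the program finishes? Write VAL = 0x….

VAL = 0x96

0: ✓ CMP  NZCV=0011
1: ✓ SUBNE  r3←0x80
2: ✓ MOVCS  r1←0x29
3: ✓ CMP  NZCV=0011
4: · ADDGE
5: ✓ MOVHI  r3←0x96
6: ✓ CMP  NZCV=0011
7: ✓ ADDHI  r4←0xbf
8: ✓ MOVVS  r0←0xed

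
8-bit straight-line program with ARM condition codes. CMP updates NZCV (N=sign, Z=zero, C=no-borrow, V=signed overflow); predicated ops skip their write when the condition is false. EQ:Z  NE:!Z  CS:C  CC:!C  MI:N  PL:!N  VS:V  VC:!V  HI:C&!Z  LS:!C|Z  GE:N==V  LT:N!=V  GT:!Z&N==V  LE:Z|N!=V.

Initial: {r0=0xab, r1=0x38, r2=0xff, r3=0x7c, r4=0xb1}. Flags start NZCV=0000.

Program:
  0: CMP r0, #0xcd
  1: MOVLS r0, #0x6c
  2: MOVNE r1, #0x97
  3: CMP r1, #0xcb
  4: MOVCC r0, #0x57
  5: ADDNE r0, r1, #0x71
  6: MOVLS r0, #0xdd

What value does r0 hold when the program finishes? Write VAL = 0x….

[0] flags=1000 → (cmp)
[1] flags=1000 LS?T → r0=0x6c
[2] flags=1000 NE?T → r1=0x97
[3] flags=1000 → (cmp)
[4] flags=1000 CC?T → r0=0x57
[5] flags=1000 NE?T → r0=0x08
[6] flags=1000 LS?T → r0=0xdd

VAL = 0xdd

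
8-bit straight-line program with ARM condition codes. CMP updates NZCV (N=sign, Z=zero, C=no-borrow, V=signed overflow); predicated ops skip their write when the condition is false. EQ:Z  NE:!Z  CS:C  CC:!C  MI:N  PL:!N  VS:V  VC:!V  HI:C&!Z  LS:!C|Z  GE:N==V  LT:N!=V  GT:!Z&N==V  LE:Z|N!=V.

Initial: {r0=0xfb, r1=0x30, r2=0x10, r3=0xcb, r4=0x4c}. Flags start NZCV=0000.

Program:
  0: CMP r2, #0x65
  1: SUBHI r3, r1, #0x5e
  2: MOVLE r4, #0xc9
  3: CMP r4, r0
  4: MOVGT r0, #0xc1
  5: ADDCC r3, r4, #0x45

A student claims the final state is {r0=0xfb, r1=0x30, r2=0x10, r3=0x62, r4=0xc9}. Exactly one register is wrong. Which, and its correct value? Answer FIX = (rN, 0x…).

0: ✓ CMP  NZCV=1000
1: · SUBHI
2: ✓ MOVLE  r4←0xc9
3: ✓ CMP  NZCV=1000
4: · MOVGT
5: ✓ ADDCC  r3←0x0e

FIX = (r3, 0x0e)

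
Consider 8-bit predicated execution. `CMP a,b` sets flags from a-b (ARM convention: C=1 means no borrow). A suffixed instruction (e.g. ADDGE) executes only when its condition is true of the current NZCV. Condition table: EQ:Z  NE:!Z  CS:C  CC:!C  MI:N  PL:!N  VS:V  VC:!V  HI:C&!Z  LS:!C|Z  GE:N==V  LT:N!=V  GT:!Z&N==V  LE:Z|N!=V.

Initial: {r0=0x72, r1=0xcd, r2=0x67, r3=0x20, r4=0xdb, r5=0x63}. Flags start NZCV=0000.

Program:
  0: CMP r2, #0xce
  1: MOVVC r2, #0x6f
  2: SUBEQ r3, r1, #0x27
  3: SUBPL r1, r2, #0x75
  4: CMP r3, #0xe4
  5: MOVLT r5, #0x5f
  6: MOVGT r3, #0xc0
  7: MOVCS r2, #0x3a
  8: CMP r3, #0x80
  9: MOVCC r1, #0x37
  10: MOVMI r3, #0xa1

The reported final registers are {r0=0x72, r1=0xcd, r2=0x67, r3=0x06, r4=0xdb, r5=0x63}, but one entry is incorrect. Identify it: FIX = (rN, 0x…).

[0] flags=1001 → (cmp)
[1] flags=1001 VC?F → skip
[2] flags=1001 EQ?F → skip
[3] flags=1001 PL?F → skip
[4] flags=0000 → (cmp)
[5] flags=0000 LT?F → skip
[6] flags=0000 GT?T → r3=0xc0
[7] flags=0000 CS?F → skip
[8] flags=0010 → (cmp)
[9] flags=0010 CC?F → skip
[10] flags=0010 MI?F → skip

FIX = (r3, 0xc0)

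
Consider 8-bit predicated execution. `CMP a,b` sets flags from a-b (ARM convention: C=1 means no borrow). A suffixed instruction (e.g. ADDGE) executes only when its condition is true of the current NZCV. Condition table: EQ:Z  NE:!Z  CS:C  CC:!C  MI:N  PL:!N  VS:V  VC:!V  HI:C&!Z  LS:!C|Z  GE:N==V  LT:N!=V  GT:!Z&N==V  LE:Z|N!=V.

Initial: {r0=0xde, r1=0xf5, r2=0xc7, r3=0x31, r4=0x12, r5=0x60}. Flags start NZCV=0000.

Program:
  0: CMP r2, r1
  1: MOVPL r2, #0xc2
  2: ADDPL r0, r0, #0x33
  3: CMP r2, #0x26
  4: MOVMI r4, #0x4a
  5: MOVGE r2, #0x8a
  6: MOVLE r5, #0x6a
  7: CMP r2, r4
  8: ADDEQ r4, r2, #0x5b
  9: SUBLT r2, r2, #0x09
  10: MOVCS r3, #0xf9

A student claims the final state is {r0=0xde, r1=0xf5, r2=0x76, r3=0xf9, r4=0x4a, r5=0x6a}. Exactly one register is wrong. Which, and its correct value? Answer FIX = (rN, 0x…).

[0] flags=1000 → (cmp)
[1] flags=1000 PL?F → skip
[2] flags=1000 PL?F → skip
[3] flags=1010 → (cmp)
[4] flags=1010 MI?T → r4=0x4a
[5] flags=1010 GE?F → skip
[6] flags=1010 LE?T → r5=0x6a
[7] flags=0011 → (cmp)
[8] flags=0011 EQ?F → skip
[9] flags=0011 LT?T → r2=0xbe
[10] flags=0011 CS?T → r3=0xf9

FIX = (r2, 0xbe)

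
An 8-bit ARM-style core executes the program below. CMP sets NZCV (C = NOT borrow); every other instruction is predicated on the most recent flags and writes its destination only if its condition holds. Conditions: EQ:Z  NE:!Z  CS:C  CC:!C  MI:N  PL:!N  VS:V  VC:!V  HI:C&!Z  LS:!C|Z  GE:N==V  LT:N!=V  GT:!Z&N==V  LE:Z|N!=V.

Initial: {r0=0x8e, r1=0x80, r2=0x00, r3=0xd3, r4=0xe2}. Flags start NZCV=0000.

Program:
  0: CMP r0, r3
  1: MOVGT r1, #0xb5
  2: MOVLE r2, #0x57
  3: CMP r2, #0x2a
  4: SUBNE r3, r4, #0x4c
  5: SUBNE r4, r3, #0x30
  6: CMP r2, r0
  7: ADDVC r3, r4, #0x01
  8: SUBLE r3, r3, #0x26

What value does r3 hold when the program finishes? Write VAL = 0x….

0: ✓ CMP  NZCV=1000
1: · MOVGT
2: ✓ MOVLE  r2←0x57
3: ✓ CMP  NZCV=0010
4: ✓ SUBNE  r3←0x96
5: ✓ SUBNE  r4←0x66
6: ✓ CMP  NZCV=1001
7: · ADDVC
8: · SUBLE

VAL = 0x96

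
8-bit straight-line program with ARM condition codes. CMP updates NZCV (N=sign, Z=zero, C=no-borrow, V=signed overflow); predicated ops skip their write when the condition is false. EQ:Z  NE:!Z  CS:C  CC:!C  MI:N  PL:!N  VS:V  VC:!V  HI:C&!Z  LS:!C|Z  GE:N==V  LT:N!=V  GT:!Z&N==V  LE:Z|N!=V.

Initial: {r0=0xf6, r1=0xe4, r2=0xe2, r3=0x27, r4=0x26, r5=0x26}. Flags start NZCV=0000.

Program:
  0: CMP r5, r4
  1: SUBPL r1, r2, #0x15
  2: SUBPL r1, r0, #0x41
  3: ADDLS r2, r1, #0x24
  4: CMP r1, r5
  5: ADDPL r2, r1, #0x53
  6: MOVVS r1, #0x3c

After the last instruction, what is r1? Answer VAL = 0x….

[0] flags=0110 → (cmp)
[1] flags=0110 PL?T → r1=0xcd
[2] flags=0110 PL?T → r1=0xb5
[3] flags=0110 LS?T → r2=0xd9
[4] flags=1010 → (cmp)
[5] flags=1010 PL?F → skip
[6] flags=1010 VS?F → skip

VAL = 0xb5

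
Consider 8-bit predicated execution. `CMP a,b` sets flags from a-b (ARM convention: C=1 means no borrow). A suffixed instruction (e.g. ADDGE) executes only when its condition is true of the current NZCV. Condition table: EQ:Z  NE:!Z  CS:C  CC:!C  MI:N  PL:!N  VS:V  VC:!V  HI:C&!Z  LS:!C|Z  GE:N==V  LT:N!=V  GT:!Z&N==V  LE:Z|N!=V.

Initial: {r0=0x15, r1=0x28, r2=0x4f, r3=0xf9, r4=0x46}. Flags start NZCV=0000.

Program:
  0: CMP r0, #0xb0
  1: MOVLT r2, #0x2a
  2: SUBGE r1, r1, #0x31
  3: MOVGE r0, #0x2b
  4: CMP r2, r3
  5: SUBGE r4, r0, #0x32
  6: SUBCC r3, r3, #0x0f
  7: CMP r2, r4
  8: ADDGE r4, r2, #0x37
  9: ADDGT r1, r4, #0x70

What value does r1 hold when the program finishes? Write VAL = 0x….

[0] flags=0000 → (cmp)
[1] flags=0000 LT?F → skip
[2] flags=0000 GE?T → r1=0xf7
[3] flags=0000 GE?T → r0=0x2b
[4] flags=0000 → (cmp)
[5] flags=0000 GE?T → r4=0xf9
[6] flags=0000 CC?T → r3=0xea
[7] flags=0000 → (cmp)
[8] flags=0000 GE?T → r4=0x86
[9] flags=0000 GT?T → r1=0xf6

VAL = 0xf6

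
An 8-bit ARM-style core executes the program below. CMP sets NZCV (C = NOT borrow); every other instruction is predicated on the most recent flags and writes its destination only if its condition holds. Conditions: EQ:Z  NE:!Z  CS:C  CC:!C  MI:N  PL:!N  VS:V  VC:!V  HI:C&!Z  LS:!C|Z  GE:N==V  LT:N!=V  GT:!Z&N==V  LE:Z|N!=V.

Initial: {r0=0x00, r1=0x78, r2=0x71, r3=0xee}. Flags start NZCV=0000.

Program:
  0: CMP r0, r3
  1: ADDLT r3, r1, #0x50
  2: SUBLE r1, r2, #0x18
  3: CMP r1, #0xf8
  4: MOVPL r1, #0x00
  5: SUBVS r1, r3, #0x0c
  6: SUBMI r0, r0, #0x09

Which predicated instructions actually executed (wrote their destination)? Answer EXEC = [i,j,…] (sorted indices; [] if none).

0: ✓ CMP  NZCV=0000
1: · ADDLT
2: · SUBLE
3: ✓ CMP  NZCV=1001
4: · MOVPL
5: ✓ SUBVS  r1←0xe2
6: ✓ SUBMI  r0←0xf7

EXEC = [5,6]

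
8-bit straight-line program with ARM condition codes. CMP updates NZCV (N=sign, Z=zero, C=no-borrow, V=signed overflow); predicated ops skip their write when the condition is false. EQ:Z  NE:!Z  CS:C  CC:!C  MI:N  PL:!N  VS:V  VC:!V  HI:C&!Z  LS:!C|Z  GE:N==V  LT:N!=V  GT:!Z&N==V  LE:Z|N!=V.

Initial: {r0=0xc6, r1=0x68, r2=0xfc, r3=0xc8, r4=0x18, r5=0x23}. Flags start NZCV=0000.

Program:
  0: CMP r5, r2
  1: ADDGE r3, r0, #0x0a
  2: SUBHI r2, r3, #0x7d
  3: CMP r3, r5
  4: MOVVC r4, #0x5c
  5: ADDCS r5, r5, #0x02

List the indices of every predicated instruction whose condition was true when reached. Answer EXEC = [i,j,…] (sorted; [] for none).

[0] flags=0000 → (cmp)
[1] flags=0000 GE?T → r3=0xd0
[2] flags=0000 HI?F → skip
[3] flags=1010 → (cmp)
[4] flags=1010 VC?T → r4=0x5c
[5] flags=1010 CS?T → r5=0x25

EXEC = [1,4,5]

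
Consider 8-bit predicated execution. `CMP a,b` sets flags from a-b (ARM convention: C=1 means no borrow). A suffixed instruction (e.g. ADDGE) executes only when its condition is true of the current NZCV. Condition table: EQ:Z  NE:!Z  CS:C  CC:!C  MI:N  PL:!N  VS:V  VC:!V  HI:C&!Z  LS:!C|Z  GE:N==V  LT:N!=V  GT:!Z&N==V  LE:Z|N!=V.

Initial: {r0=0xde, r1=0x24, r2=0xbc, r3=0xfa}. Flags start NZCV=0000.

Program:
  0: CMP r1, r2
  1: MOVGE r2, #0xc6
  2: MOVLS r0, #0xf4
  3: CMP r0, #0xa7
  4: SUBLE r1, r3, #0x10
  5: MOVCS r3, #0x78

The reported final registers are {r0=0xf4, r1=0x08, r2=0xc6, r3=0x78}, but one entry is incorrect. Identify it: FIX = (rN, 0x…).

[0] flags=0000 → (cmp)
[1] flags=0000 GE?T → r2=0xc6
[2] flags=0000 LS?T → r0=0xf4
[3] flags=0010 → (cmp)
[4] flags=0010 LE?F → skip
[5] flags=0010 CS?T → r3=0x78

FIX = (r1, 0x24)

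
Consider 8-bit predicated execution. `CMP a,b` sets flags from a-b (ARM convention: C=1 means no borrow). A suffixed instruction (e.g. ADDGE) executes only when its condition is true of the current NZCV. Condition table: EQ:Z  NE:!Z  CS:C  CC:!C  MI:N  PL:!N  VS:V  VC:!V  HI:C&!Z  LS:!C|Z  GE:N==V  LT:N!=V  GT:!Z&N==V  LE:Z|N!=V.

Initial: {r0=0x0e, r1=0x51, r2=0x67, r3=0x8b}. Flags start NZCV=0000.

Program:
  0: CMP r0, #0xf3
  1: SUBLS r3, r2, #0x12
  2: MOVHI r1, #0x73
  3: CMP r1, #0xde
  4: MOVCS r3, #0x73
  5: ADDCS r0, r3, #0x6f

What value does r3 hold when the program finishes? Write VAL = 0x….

[0] flags=0000 → (cmp)
[1] flags=0000 LS?T → r3=0x55
[2] flags=0000 HI?F → skip
[3] flags=0000 → (cmp)
[4] flags=0000 CS?F → skip
[5] flags=0000 CS?F → skip

VAL = 0x55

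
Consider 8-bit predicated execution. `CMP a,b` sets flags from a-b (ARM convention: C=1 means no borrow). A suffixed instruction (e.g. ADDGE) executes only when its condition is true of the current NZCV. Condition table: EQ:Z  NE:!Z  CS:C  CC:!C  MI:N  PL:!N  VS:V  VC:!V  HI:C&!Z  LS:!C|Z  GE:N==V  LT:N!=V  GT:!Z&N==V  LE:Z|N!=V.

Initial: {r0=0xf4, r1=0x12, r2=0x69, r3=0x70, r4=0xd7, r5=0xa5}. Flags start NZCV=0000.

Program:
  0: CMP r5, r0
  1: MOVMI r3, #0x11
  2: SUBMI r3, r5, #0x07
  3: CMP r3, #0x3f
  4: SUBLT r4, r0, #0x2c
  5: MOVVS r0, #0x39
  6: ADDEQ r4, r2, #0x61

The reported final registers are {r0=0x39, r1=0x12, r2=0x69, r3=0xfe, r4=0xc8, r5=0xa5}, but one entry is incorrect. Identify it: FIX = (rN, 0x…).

[0] flags=1000 → (cmp)
[1] flags=1000 MI?T → r3=0x11
[2] flags=1000 MI?T → r3=0x9e
[3] flags=0011 → (cmp)
[4] flags=0011 LT?T → r4=0xc8
[5] flags=0011 VS?T → r0=0x39
[6] flags=0011 EQ?F → skip

FIX = (r3, 0x9e)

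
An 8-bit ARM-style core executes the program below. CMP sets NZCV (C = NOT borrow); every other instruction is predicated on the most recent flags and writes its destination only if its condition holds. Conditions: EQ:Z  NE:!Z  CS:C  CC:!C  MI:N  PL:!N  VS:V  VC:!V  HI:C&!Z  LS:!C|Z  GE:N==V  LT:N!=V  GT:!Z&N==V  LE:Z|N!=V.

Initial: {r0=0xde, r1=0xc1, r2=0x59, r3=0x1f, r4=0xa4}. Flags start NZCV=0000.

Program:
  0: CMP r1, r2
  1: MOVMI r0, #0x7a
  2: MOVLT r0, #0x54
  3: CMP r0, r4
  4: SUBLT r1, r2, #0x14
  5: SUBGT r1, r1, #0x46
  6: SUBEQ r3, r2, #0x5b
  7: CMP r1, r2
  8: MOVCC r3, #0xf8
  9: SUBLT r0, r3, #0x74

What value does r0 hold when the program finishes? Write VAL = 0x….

0: ✓ CMP  NZCV=0011
1: · MOVMI
2: ✓ MOVLT  r0←0x54
3: ✓ CMP  NZCV=1001
4: · SUBLT
5: ✓ SUBGT  r1←0x7b
6: · SUBEQ
7: ✓ CMP  NZCV=0010
8: · MOVCC
9: · SUBLT

VAL = 0x54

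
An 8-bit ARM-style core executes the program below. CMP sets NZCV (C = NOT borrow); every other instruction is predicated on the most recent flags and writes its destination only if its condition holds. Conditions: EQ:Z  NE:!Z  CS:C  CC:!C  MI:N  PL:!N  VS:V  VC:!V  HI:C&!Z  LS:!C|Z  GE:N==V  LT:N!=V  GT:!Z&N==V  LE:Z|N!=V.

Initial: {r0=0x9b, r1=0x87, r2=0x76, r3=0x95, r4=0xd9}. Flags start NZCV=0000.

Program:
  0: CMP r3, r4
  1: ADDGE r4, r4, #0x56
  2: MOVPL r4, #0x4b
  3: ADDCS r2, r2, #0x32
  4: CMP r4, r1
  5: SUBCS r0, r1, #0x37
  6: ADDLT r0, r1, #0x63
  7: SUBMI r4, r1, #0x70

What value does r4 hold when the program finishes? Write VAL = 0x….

[0] flags=1000 → (cmp)
[1] flags=1000 GE?F → skip
[2] flags=1000 PL?F → skip
[3] flags=1000 CS?F → skip
[4] flags=0010 → (cmp)
[5] flags=0010 CS?T → r0=0x50
[6] flags=0010 LT?F → skip
[7] flags=0010 MI?F → skip

VAL = 0xd9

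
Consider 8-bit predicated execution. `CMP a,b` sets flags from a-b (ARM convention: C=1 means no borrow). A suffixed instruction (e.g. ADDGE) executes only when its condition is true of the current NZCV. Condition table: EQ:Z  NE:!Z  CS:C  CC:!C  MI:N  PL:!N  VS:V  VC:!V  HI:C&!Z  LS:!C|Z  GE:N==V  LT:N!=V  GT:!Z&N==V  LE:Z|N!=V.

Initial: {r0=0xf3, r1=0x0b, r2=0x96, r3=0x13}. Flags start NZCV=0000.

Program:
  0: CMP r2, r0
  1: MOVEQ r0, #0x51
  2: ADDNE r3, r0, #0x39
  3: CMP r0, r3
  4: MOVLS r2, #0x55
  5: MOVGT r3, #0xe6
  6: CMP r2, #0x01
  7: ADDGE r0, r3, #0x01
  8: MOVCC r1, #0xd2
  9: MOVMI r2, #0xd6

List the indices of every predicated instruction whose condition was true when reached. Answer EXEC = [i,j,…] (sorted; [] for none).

EXEC = [2,9]

0: ✓ CMP  NZCV=1000
1: · MOVEQ
2: ✓ ADDNE  r3←0x2c
3: ✓ CMP  NZCV=1010
4: · MOVLS
5: · MOVGT
6: ✓ CMP  NZCV=1010
7: · ADDGE
8: · MOVCC
9: ✓ MOVMI  r2←0xd6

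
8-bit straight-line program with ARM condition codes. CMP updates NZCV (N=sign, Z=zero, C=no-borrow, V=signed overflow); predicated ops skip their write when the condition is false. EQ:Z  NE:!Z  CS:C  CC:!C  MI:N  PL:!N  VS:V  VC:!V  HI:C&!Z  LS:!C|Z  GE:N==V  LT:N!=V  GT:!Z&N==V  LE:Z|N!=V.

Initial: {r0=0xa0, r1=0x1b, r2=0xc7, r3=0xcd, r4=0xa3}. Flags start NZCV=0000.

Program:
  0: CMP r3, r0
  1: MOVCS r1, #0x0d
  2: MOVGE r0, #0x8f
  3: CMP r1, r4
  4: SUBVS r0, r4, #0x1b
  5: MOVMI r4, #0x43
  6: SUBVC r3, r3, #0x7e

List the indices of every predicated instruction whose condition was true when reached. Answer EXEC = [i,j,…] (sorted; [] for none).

EXEC = [1,2,6]

[0] flags=0010 → (cmp)
[1] flags=0010 CS?T → r1=0x0d
[2] flags=0010 GE?T → r0=0x8f
[3] flags=0000 → (cmp)
[4] flags=0000 VS?F → skip
[5] flags=0000 MI?F → skip
[6] flags=0000 VC?T → r3=0x4f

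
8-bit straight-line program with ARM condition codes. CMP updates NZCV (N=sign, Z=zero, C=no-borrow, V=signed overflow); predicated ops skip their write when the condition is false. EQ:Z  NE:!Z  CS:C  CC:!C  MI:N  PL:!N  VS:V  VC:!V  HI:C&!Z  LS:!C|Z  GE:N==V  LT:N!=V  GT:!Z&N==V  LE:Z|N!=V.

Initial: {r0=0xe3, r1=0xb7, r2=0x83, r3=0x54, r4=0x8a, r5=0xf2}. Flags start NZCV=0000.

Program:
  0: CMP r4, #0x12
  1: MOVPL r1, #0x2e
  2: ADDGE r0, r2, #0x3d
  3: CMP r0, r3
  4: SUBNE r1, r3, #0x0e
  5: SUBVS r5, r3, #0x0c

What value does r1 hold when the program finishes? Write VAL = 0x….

VAL = 0x46

[0] flags=0011 → (cmp)
[1] flags=0011 PL?T → r1=0x2e
[2] flags=0011 GE?F → skip
[3] flags=1010 → (cmp)
[4] flags=1010 NE?T → r1=0x46
[5] flags=1010 VS?F → skip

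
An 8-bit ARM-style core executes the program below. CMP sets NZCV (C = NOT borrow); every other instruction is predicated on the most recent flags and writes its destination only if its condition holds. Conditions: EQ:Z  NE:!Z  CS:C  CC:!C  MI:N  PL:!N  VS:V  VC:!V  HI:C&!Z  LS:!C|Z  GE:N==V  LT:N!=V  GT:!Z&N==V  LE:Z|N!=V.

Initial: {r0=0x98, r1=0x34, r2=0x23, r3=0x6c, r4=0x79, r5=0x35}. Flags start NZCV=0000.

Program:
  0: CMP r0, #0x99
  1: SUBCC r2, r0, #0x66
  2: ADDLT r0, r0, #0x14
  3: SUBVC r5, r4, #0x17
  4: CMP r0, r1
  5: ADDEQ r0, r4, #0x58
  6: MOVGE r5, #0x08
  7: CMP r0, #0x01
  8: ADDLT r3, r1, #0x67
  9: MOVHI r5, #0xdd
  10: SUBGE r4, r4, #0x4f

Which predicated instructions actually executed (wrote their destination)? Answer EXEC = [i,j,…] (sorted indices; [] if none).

0: ✓ CMP  NZCV=1000
1: ✓ SUBCC  r2←0x32
2: ✓ ADDLT  r0←0xac
3: ✓ SUBVC  r5←0x62
4: ✓ CMP  NZCV=0011
5: · ADDEQ
6: · MOVGE
7: ✓ CMP  NZCV=1010
8: ✓ ADDLT  r3←0x9b
9: ✓ MOVHI  r5←0xdd
10: · SUBGE

EXEC = [1,2,3,8,9]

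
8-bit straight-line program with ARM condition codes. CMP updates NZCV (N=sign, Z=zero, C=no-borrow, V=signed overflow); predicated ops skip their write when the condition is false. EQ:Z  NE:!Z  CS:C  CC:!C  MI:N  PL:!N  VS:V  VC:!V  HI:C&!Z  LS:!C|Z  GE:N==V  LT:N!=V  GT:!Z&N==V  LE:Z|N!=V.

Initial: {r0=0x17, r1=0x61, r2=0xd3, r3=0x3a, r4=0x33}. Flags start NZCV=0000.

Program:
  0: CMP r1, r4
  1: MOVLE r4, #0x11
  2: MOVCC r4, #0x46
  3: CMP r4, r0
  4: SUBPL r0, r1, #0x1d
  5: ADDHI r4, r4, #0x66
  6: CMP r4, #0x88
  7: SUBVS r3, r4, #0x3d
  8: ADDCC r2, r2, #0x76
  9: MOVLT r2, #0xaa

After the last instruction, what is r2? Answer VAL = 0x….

0: ✓ CMP  NZCV=0010
1: · MOVLE
2: · MOVCC
3: ✓ CMP  NZCV=0010
4: ✓ SUBPL  r0←0x44
5: ✓ ADDHI  r4←0x99
6: ✓ CMP  NZCV=0010
7: · SUBVS
8: · ADDCC
9: · MOVLT

VAL = 0xd3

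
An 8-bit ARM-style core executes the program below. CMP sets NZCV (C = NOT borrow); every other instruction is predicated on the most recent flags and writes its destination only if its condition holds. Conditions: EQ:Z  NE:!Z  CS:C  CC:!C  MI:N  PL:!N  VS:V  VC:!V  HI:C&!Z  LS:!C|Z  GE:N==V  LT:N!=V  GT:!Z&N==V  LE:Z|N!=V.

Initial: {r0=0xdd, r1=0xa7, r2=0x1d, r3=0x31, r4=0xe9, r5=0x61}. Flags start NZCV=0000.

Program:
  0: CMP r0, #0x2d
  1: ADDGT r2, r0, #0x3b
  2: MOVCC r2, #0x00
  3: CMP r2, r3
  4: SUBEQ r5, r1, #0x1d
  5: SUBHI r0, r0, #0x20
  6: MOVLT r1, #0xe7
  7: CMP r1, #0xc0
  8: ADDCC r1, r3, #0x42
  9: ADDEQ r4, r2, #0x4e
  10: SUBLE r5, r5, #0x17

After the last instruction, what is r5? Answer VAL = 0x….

VAL = 0x61

0: ✓ CMP  NZCV=1010
1: · ADDGT
2: · MOVCC
3: ✓ CMP  NZCV=1000
4: · SUBEQ
5: · SUBHI
6: ✓ MOVLT  r1←0xe7
7: ✓ CMP  NZCV=0010
8: · ADDCC
9: · ADDEQ
10: · SUBLE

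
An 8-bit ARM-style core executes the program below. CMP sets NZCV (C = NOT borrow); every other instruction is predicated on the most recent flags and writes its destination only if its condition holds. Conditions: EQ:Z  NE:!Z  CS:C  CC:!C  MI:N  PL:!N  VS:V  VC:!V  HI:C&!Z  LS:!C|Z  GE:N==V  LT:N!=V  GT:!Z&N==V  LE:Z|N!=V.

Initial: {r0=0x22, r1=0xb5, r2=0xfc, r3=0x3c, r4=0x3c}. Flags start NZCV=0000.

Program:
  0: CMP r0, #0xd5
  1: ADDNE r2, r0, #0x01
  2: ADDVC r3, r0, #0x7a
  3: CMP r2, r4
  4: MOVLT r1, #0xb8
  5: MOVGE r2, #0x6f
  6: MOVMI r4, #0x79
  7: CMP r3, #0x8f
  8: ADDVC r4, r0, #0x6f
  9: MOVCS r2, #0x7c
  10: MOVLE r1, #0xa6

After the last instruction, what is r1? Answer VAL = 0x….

VAL = 0xb8

0: ✓ CMP  NZCV=0000
1: ✓ ADDNE  r2←0x23
2: ✓ ADDVC  r3←0x9c
3: ✓ CMP  NZCV=1000
4: ✓ MOVLT  r1←0xb8
5: · MOVGE
6: ✓ MOVMI  r4←0x79
7: ✓ CMP  NZCV=0010
8: ✓ ADDVC  r4←0x91
9: ✓ MOVCS  r2←0x7c
10: · MOVLE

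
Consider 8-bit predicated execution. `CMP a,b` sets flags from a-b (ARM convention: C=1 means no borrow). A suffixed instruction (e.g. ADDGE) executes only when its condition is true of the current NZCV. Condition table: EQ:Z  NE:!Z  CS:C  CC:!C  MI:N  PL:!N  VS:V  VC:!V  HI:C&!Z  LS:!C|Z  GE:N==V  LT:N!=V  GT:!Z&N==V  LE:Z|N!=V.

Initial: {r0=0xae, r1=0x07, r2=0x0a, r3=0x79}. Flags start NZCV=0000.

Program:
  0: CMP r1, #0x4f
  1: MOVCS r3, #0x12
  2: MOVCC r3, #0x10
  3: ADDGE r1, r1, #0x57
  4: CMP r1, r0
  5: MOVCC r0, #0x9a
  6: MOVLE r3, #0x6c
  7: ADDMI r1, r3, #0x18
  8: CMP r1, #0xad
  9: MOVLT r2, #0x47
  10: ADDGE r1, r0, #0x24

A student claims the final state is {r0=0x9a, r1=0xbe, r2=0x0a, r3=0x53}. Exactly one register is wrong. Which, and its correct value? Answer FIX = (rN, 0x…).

FIX = (r3, 0x10)

0: ✓ CMP  NZCV=1000
1: · MOVCS
2: ✓ MOVCC  r3←0x10
3: · ADDGE
4: ✓ CMP  NZCV=0000
5: ✓ MOVCC  r0←0x9a
6: · MOVLE
7: · ADDMI
8: ✓ CMP  NZCV=0000
9: · MOVLT
10: ✓ ADDGE  r1←0xbe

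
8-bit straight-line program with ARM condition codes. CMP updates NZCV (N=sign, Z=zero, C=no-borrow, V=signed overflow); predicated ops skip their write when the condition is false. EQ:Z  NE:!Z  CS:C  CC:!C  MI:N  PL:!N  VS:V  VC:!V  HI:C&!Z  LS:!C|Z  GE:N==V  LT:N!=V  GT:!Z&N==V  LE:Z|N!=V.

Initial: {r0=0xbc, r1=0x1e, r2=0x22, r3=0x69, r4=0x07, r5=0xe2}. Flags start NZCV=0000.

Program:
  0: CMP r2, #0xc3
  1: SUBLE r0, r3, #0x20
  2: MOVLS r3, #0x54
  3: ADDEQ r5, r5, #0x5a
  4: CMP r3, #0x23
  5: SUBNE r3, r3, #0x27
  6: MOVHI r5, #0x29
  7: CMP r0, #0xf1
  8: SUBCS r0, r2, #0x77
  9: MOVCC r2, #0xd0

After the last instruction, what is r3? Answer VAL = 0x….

[0] flags=0000 → (cmp)
[1] flags=0000 LE?F → skip
[2] flags=0000 LS?T → r3=0x54
[3] flags=0000 EQ?F → skip
[4] flags=0010 → (cmp)
[5] flags=0010 NE?T → r3=0x2d
[6] flags=0010 HI?T → r5=0x29
[7] flags=1000 → (cmp)
[8] flags=1000 CS?F → skip
[9] flags=1000 CC?T → r2=0xd0

VAL = 0x2d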